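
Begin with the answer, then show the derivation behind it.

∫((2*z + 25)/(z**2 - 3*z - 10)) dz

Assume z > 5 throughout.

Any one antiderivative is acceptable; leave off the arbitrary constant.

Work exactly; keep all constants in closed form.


The answer is 5*log(z - 5) - 3*log(z + 2).
Step 1. Decompose ∫((2*z + 25)/(z**2 - 3*z - 10)) dz by partial fractions, (2*z + 25)/(z**2 - 3*z - 10) = -3/(z + 2) + 5/(z - 5): now ∫(5/(z - 5)) dz + ∫(-3/(z + 2)) dz.
Step 2. Evaluate the standard form [assuming z > 5]: now 5*log(z - 5) + ∫(-3/(z + 2)) dz.
Step 3. Evaluate the standard form [assuming z > -2]: now 5*log(z - 5) - 3*log(z + 2).
Answer: 5*log(z - 5) - 3*log(z + 2).


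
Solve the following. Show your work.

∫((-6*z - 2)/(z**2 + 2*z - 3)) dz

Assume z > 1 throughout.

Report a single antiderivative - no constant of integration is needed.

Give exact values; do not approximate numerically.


Step 1. Decompose ∫((-6*z - 2)/(z**2 + 2*z - 3)) dz by partial fractions, (-6*z - 2)/(z**2 + 2*z - 3) = -4/(z + 3) - 2/(z - 1): now ∫(-2/(z - 1)) dz + ∫(-4/(z + 3)) dz.
Step 2. Evaluate the standard form [assuming z > -3]: now -4*log(z + 3) + ∫(-2/(z - 1)) dz.
Step 3. Evaluate the standard form [assuming z > 1]: now -2*log(z - 1) - 4*log(z + 3).
Answer: -2*log(z - 1) - 4*log(z + 3).


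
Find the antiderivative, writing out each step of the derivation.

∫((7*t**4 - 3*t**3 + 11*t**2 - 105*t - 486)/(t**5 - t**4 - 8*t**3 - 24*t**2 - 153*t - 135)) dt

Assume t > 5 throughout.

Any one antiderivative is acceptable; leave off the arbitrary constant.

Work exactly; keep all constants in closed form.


Step 1. Decompose ∫((7*t**4 - 3*t**3 + 11*t**2 - 105*t - 486)/(t**5 - t**4 - 8*t**3 - 24*t**2 - 153*t - 135)) dt by partial fractions, (7*t**4 - 3*t**3 + 11*t**2 - 105*t - 486)/(t**5 - t**4 - 8*t**3 - 24*t**2 - 153*t - 135) = 3/(t**2 + 9) + 2/(t + 3) + 3/(t + 1) + 2/(t - 5): now ∫(2/(t - 5)) dt + ∫(3/(t + 1)) dt + ∫(2/(t + 3)) dt + ∫(3/(t**2 + 9)) dt.
Step 2. Evaluate the standard form [assuming t > -1]: now 3*log(t + 1) + ∫(2/(t - 5)) dt + ∫(2/(t + 3)) dt + ∫(3/(t**2 + 9)) dt.
Step 3. Evaluate the standard form [assuming t > 5]: now 2*log(t - 5) + 3*log(t + 1) + ∫(2/(t + 3)) dt + ∫(3/(t**2 + 9)) dt.
Step 4. Evaluate the standard form [assuming t > -3]: now 2*log(t - 5) + 3*log(t + 1) + 2*log(t + 3) + ∫(3/(t**2 + 9)) dt.
Step 5. Evaluate the standard form: now 2*log(t - 5) + 3*log(t + 1) + 2*log(t + 3) + atan(t/3).
Answer: 2*log(t - 5) + 3*log(t + 1) + 2*log(t + 3) + atan(t/3).


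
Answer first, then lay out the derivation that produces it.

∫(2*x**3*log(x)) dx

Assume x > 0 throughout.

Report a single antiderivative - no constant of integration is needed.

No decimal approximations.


The answer is x**4*log(x)/2 - x**4/8.
Step 1. Integrate ∫(2*x**3*log(x)) dx by parts with u = log(x), dv = (2*x**3) dx, so v = x**4/2 [assuming x > 0]: now x**4*log(x)/2 + ∫(-x**3/2) dx.
Step 2. Evaluate the standard form: now x**4*log(x)/2 - x**4/8.
Answer: x**4*log(x)/2 - x**4/8.


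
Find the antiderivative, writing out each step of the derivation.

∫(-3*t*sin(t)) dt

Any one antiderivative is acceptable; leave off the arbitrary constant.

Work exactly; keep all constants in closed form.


Step 1. Integrate ∫(-3*t*sin(t)) dt by parts with u = t, dv = (-3*sin(t)) dt, so v = 3*cos(t): now 3*t*cos(t) + ∫(-3*cos(t)) dt.
Step 2. Evaluate the standard form: now 3*t*cos(t) - 3*sin(t).
Answer: 3*t*cos(t) - 3*sin(t).


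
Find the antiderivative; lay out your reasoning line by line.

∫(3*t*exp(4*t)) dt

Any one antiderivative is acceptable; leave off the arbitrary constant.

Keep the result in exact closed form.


Step 1. Integrate ∫(3*t*exp(4*t)) dt by parts with u = t, dv = (3*exp(4*t)) dt, so v = 3*exp(4*t)/4: now 3*t*exp(4*t)/4 + ∫(-3*exp(4*t)/4) dt.
Step 2. Evaluate the standard form: now 3*t*exp(4*t)/4 - 3*exp(4*t)/16.
Answer: 3*t*exp(4*t)/4 - 3*exp(4*t)/16.


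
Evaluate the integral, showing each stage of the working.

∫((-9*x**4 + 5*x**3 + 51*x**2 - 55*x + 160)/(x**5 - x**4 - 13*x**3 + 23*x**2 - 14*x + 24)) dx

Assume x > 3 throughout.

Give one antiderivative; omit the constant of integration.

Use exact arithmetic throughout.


Step 1. Decompose ∫((-9*x**4 + 5*x**3 + 51*x**2 - 55*x + 160)/(x**5 - x**4 - 13*x**3 + 23*x**2 - 14*x + 24)) dx by partial fractions, (-9*x**4 + 5*x**3 + 51*x**2 - 55*x + 160)/(x**5 - x**4 - 13*x**3 + 23*x**2 - 14*x + 24) = 4/(x**2 + 1) - 2/(x + 4) - 5/(x - 2) - 2/(x - 3): now ∫(-2/(x - 3)) dx + ∫(-5/(x - 2)) dx + ∫(-2/(x + 4)) dx + ∫(4/(x**2 + 1)) dx.
Step 2. Evaluate the standard form [assuming x > -4]: now -2*log(x + 4) + ∫(-2/(x - 3)) dx + ∫(-5/(x - 2)) dx + ∫(4/(x**2 + 1)) dx.
Step 3. Evaluate the standard form [assuming x > 3]: now -2*log(x - 3) - 2*log(x + 4) + ∫(-5/(x - 2)) dx + ∫(4/(x**2 + 1)) dx.
Step 4. Evaluate the standard form [assuming x > 2]: now -2*log(x - 3) - 5*log(x - 2) - 2*log(x + 4) + ∫(4/(x**2 + 1)) dx.
Step 5. Evaluate the standard form: now -2*log(x - 3) - 5*log(x - 2) - 2*log(x + 4) + 4*atan(x).
Answer: -2*log(x - 3) - 5*log(x - 2) - 2*log(x + 4) + 4*atan(x).


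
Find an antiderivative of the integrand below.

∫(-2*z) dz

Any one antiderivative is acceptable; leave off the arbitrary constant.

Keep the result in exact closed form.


Answer: -z**2.


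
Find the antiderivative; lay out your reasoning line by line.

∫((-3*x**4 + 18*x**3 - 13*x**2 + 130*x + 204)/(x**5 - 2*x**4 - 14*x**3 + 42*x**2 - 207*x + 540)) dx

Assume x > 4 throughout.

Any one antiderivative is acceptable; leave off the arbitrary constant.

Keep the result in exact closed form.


Step 1. Decompose ∫((-3*x**4 + 18*x**3 - 13*x**2 + 130*x + 204)/(x**5 - 2*x**4 - 14*x**3 + 42*x**2 - 207*x + 540)) dx by partial fractions, (-3*x**4 + 18*x**3 - 13*x**2 + 130*x + 204)/(x**5 - 2*x**4 - 14*x**3 + 42*x**2 - 207*x + 540) = 1/(x**2 + 9) - 2/(x + 5) - 5/(x - 3) + 4/(x - 4): now ∫(4/(x - 4)) dx + ∫(-5/(x - 3)) dx + ∫(-2/(x + 5)) dx + ∫(1/(x**2 + 9)) dx.
Step 2. Evaluate the standard form [assuming x > 3]: now -5*log(x - 3) + ∫(4/(x - 4)) dx + ∫(-2/(x + 5)) dx + ∫(1/(x**2 + 9)) dx.
Step 3. Evaluate the standard form [assuming x > 4]: now 4*log(x - 4) - 5*log(x - 3) + ∫(-2/(x + 5)) dx + ∫(1/(x**2 + 9)) dx.
Step 4. Evaluate the standard form [assuming x > -5]: now 4*log(x - 4) - 5*log(x - 3) - 2*log(x + 5) + ∫(1/(x**2 + 9)) dx.
Step 5. Evaluate the standard form: now 4*log(x - 4) - 5*log(x - 3) - 2*log(x + 5) + atan(x/3)/3.
Answer: 4*log(x - 4) - 5*log(x - 3) - 2*log(x + 5) + atan(x/3)/3.


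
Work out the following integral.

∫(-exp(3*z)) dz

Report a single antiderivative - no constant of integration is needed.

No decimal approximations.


Answer: -exp(3*z)/3.


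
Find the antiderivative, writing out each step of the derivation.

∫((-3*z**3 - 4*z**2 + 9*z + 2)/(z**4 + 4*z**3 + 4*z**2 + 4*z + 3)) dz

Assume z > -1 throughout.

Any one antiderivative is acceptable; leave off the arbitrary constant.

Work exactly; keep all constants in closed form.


Step 1. Decompose ∫((-3*z**3 - 4*z**2 + 9*z + 2)/(z**4 + 4*z**3 + 4*z**2 + 4*z + 3)) dz by partial fractions, (-3*z**3 - 4*z**2 + 9*z + 2)/(z**4 + 4*z**3 + 4*z**2 + 4*z + 3) = 3/(z**2 + 1) - 1/(z + 3) - 2/(z + 1): now ∫(-2/(z + 1)) dz + ∫(-1/(z + 3)) dz + ∫(3/(z**2 + 1)) dz.
Step 2. Evaluate the standard form [assuming z > -1]: now -2*log(z + 1) + ∫(-1/(z + 3)) dz + ∫(3/(z**2 + 1)) dz.
Step 3. Evaluate the standard form [assuming z > -3]: now -2*log(z + 1) - log(z + 3) + ∫(3/(z**2 + 1)) dz.
Step 4. Evaluate the standard form: now -2*log(z + 1) - log(z + 3) + 3*atan(z).
Answer: -2*log(z + 1) - log(z + 3) + 3*atan(z).


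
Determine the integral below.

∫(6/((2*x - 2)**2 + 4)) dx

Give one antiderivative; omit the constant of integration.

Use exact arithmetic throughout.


Answer: 3*atan(x - 1)/2.


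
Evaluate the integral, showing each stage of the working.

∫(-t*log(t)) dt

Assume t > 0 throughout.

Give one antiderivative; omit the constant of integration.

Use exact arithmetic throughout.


Step 1. Integrate ∫(-t*log(t)) dt by parts with u = log(t), dv = (-t) dt, so v = -t**2/2 [assuming t > 0]: now -t**2*log(t)/2 + ∫(t/2) dt.
Step 2. Evaluate the standard form: now -t**2*log(t)/2 + t**2/4.
Answer: -t**2*log(t)/2 + t**2/4.


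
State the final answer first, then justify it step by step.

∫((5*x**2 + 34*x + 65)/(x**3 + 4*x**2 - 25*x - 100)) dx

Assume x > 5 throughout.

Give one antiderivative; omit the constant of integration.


The answer is 4*log(x - 5) - log(x + 4) + 2*log(x + 5).
Step 1. Decompose ∫((5*x**2 + 34*x + 65)/(x**3 + 4*x**2 - 25*x - 100)) dx by partial fractions, (5*x**2 + 34*x + 65)/(x**3 + 4*x**2 - 25*x - 100) = 2/(x + 5) - 1/(x + 4) + 4/(x - 5): now ∫(4/(x - 5)) dx + ∫(-1/(x + 4)) dx + ∫(2/(x + 5)) dx.
Step 2. Evaluate the standard form [assuming x > -5]: now 2*log(x + 5) + ∫(4/(x - 5)) dx + ∫(-1/(x + 4)) dx.
Step 3. Evaluate the standard form [assuming x > -4]: now -log(x + 4) + 2*log(x + 5) + ∫(4/(x - 5)) dx.
Step 4. Evaluate the standard form [assuming x > 5]: now 4*log(x - 5) - log(x + 4) + 2*log(x + 5).
Answer: 4*log(x - 5) - log(x + 4) + 2*log(x + 5).


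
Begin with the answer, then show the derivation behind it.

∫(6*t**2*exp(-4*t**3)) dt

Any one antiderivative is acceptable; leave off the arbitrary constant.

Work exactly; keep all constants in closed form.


The answer is -exp(-4*t**3)/2.
Step 1. Substitute u = t**3, turning ∫(6*t**2*exp(-4*t**3)) dt into ∫(2*exp(-4*u)) du: now ∫(2*exp(-4*u)) du.
Step 2. Evaluate the standard form: now -exp(-4*u)/2.
Step 3. Substitute back u = t**3: now -exp(-4*t**3)/2.
Answer: -exp(-4*t**3)/2.


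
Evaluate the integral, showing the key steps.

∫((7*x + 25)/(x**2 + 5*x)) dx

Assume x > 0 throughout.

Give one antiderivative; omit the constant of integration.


Step 1. Decompose ∫((7*x + 25)/(x**2 + 5*x)) dx by partial fractions, (7*x + 25)/(x**2 + 5*x) = 2/(x + 5) + 5/x: now ∫(5/x) dx + ∫(2/(x + 5)) dx.
Step 2. Evaluate the standard form [assuming x > 0]: now 5*log(x) + ∫(2/(x + 5)) dx.
Step 3. Evaluate the standard form [assuming x > -5]: now 5*log(x) + 2*log(x + 5).
Answer: 5*log(x) + 2*log(x + 5).


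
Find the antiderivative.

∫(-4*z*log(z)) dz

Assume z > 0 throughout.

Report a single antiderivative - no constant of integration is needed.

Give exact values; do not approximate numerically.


Answer: -2*z**2*log(z) + z**2.


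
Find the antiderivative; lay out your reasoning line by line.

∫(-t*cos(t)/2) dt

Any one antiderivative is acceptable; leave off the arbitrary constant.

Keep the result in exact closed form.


Step 1. Integrate ∫(-t*cos(t)/2) dt by parts with u = t, dv = (-cos(t)/2) dt, so v = -sin(t)/2: now -t*sin(t)/2 + ∫(sin(t)/2) dt.
Step 2. Evaluate the standard form: now -t*sin(t)/2 - cos(t)/2.
Answer: -t*sin(t)/2 - cos(t)/2.


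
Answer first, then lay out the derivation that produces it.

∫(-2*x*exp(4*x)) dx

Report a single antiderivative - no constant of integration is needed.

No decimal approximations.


The answer is -x*exp(4*x)/2 + exp(4*x)/8.
Step 1. Integrate ∫(-2*x*exp(4*x)) dx by parts with u = x, dv = (-2*exp(4*x)) dx, so v = -exp(4*x)/2: now -x*exp(4*x)/2 + ∫(exp(4*x)/2) dx.
Step 2. Evaluate the standard form: now -x*exp(4*x)/2 + exp(4*x)/8.
Answer: -x*exp(4*x)/2 + exp(4*x)/8.


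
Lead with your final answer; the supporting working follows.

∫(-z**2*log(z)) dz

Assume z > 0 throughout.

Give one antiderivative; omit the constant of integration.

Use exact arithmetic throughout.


The answer is -z**3*log(z)/3 + z**3/9.
Step 1. Integrate ∫(-z**2*log(z)) dz by parts with u = log(z), dv = (-z**2) dz, so v = -z**3/3 [assuming z > 0]: now -z**3*log(z)/3 + ∫(z**2/3) dz.
Step 2. Evaluate the standard form: now -z**3*log(z)/3 + z**3/9.
Answer: -z**3*log(z)/3 + z**3/9.


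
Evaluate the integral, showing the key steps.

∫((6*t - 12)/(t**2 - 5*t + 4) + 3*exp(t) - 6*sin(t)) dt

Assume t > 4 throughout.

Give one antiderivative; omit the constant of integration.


Step 1. Rewrite: now ∫((6*t - 12)/(t**2 - 5*t + 4)) dt + ∫(3*exp(t)) dt + ∫(-6*sin(t)) dt.
Step 2. Evaluate the standard form: now 3*exp(t) + ∫((6*t - 12)/(t**2 - 5*t + 4)) dt + ∫(-6*sin(t)) dt.
Step 3. Decompose ∫((6*t - 12)/(t**2 - 5*t + 4)) dt by partial fractions, (6*t - 12)/(t**2 - 5*t + 4) = 2/(t - 1) + 4/(t - 4): now 3*exp(t) + ∫(4/(t - 4)) dt + ∫(2/(t - 1)) dt + ∫(-6*sin(t)) dt.
Step 4. Evaluate the standard form [assuming t > 1]: now 3*exp(t) + 2*log(t - 1) + ∫(4/(t - 4)) dt + ∫(-6*sin(t)) dt.
Step 5. Evaluate the standard form [assuming t > 4]: now 3*exp(t) + 4*log(t - 4) + 2*log(t - 1) + ∫(-6*sin(t)) dt.
Step 6. Evaluate the standard form: now 3*exp(t) + 4*log(t - 4) + 2*log(t - 1) + 6*cos(t).
Answer: 3*exp(t) + 4*log(t - 4) + 2*log(t - 1) + 6*cos(t).


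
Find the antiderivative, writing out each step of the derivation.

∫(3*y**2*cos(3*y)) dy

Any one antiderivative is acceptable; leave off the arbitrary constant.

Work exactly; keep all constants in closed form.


Step 1. Integrate ∫(3*y**2*cos(3*y)) dy by parts with u = y**2, dv = (3*cos(3*y)) dy, so v = sin(3*y): now y**2*sin(3*y) + ∫(-2*y*sin(3*y)) dy.
Step 2. Integrate ∫(-2*y*sin(3*y)) dy by parts with u = y, dv = (-2*sin(3*y)) dy, so v = 2*cos(3*y)/3: now y**2*sin(3*y) + 2*y*cos(3*y)/3 + ∫(-2*cos(3*y)/3) dy.
Step 3. Evaluate the standard form: now y**2*sin(3*y) + 2*y*cos(3*y)/3 - 2*sin(3*y)/9.
Answer: y**2*sin(3*y) + 2*y*cos(3*y)/3 - 2*sin(3*y)/9.


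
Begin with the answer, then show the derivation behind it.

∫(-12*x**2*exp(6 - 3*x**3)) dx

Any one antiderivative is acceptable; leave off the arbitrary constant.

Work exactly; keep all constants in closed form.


The answer is 4*exp(6 - 3*x**3)/3.
Step 1. Substitute u = x**3 - 2, turning ∫(-12*x**2*exp(6 - 3*x**3)) dx into ∫(-4*exp(-3*u)) du: now ∫(-4*exp(-3*u)) du.
Step 2. Evaluate the standard form: now 4*exp(-3*u)/3.
Step 3. Substitute back u = x**3 - 2: now 4*exp(6 - 3*x**3)/3.
Answer: 4*exp(6 - 3*x**3)/3.


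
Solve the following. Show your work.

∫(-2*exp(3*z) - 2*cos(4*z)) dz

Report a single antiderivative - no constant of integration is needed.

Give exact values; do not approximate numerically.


Step 1. Rewrite: now ∫(-2*exp(3*z)) dz + ∫(-2*cos(4*z)) dz.
Step 2. Evaluate the standard form: now -2*exp(3*z)/3 + ∫(-2*cos(4*z)) dz.
Step 3. Evaluate the standard form: now -2*exp(3*z)/3 - sin(4*z)/2.
Answer: -2*exp(3*z)/3 - sin(4*z)/2.


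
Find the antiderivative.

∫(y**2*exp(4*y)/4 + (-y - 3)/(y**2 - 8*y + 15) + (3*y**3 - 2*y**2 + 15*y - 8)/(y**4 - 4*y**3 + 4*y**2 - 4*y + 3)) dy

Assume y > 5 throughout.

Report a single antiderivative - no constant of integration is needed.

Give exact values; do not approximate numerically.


Answer: y**2*exp(4*y)/16 - y*exp(4*y)/32 + exp(4*y)/128 - 4*log(y - 5) + 8*log(y - 3) - 2*log(y - 1) - 3*atan(y).


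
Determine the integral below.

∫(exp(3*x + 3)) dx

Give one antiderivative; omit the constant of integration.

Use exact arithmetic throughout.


Answer: exp(3*x + 3)/3.


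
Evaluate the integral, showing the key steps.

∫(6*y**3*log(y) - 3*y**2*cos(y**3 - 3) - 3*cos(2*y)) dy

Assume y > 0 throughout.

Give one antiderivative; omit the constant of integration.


Step 1. Rewrite: now ∫(-3*y**2*cos(y**3 - 3)) dy + ∫(6*y**3*log(y)) dy + ∫(-3*cos(2*y)) dy.
Step 2. Integrate ∫(6*y**3*log(y)) dy by parts with u = log(y), dv = (6*y**3) dy, so v = 3*y**4/2 [assuming y > 0]: now 3*y**4*log(y)/2 + ∫(-3*y**3/2) dy + ∫(-3*y**2*cos(y**3 - 3)) dy + ∫(-3*cos(2*y)) dy.
Step 3. Evaluate the standard form: now 3*y**4*log(y)/2 - 3*y**4/8 + ∫(-3*y**2*cos(y**3 - 3)) dy + ∫(-3*cos(2*y)) dy.
Step 4. Substitute u = y**3 - 3, turning ∫(-3*y**2*cos(y**3 - 3)) dy into ∫(-cos(u)) du: now 3*y**4*log(y)/2 - 3*y**4/8 + ∫(-cos(u)) du + ∫(-3*cos(2*y)) dy.
Step 5. Evaluate the standard form: now 3*y**4*log(y)/2 - 3*y**4/8 - sin(u) + ∫(-3*cos(2*y)) dy.
Step 6. Substitute back u = y**3 - 3: now 3*y**4*log(y)/2 - 3*y**4/8 - sin(y**3 - 3) + ∫(-3*cos(2*y)) dy.
Step 7. Evaluate the standard form: now 3*y**4*log(y)/2 - 3*y**4/8 - 3*sin(2*y)/2 - sin(y**3 - 3).
Answer: 3*y**4*log(y)/2 - 3*y**4/8 - 3*sin(2*y)/2 - sin(y**3 - 3).


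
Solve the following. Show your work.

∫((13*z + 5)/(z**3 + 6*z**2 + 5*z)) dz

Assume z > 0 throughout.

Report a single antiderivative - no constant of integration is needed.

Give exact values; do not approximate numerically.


Step 1. Decompose ∫((13*z + 5)/(z**3 + 6*z**2 + 5*z)) dz by partial fractions, (13*z + 5)/(z**3 + 6*z**2 + 5*z) = -3/(z + 5) + 2/(z + 1) + 1/z: now ∫(1/z) dz + ∫(2/(z + 1)) dz + ∫(-3/(z + 5)) dz.
Step 2. Evaluate the standard form [assuming z > 0]: now log(z) + ∫(2/(z + 1)) dz + ∫(-3/(z + 5)) dz.
Step 3. Evaluate the standard form [assuming z > -5]: now log(z) - 3*log(z + 5) + ∫(2/(z + 1)) dz.
Step 4. Evaluate the standard form [assuming z > -1]: now log(z) + 2*log(z + 1) - 3*log(z + 5).
Answer: log(z) + 2*log(z + 1) - 3*log(z + 5).


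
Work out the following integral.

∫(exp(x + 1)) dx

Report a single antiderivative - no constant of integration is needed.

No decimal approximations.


Answer: exp(x + 1).


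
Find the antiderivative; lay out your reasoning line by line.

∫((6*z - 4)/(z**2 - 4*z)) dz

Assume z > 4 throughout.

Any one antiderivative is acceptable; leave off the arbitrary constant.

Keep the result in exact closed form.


Step 1. Decompose ∫((6*z - 4)/(z**2 - 4*z)) dz by partial fractions, (6*z - 4)/(z**2 - 4*z) = 5/(z - 4) + 1/z: now ∫(1/z) dz + ∫(5/(z - 4)) dz.
Step 2. Evaluate the standard form [assuming z > 4]: now 5*log(z - 4) + ∫(1/z) dz.
Step 3. Evaluate the standard form [assuming z > 0]: now log(z) + 5*log(z - 4).
Answer: log(z) + 5*log(z - 4).


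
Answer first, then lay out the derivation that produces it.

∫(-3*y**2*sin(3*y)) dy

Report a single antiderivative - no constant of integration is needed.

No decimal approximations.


The answer is y**2*cos(3*y) - 2*y*sin(3*y)/3 - 2*cos(3*y)/9.
Step 1. Integrate ∫(-3*y**2*sin(3*y)) dy by parts with u = y**2, dv = (-3*sin(3*y)) dy, so v = cos(3*y): now y**2*cos(3*y) + ∫(-2*y*cos(3*y)) dy.
Step 2. Integrate ∫(-2*y*cos(3*y)) dy by parts with u = y, dv = (-2*cos(3*y)) dy, so v = -2*sin(3*y)/3: now y**2*cos(3*y) - 2*y*sin(3*y)/3 + ∫(2*sin(3*y)/3) dy.
Step 3. Evaluate the standard form: now y**2*cos(3*y) - 2*y*sin(3*y)/3 - 2*cos(3*y)/9.
Answer: y**2*cos(3*y) - 2*y*sin(3*y)/3 - 2*cos(3*y)/9.


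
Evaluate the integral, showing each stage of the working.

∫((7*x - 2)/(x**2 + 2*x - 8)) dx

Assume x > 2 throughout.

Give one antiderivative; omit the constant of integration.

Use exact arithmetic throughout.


Step 1. Decompose ∫((7*x - 2)/(x**2 + 2*x - 8)) dx by partial fractions, (7*x - 2)/(x**2 + 2*x - 8) = 5/(x + 4) + 2/(x - 2): now ∫(2/(x - 2)) dx + ∫(5/(x + 4)) dx.
Step 2. Evaluate the standard form [assuming x > -4]: now 5*log(x + 4) + ∫(2/(x - 2)) dx.
Step 3. Evaluate the standard form [assuming x > 2]: now 2*log(x - 2) + 5*log(x + 4).
Answer: 2*log(x - 2) + 5*log(x + 4).


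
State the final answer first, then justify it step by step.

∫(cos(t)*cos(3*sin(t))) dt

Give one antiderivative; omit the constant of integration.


The answer is sin(3*sin(t))/3.
Step 1. Substitute u = sin(t), turning ∫(cos(t)*cos(3*sin(t))) dt into ∫(cos(3*u)) du: now ∫(cos(3*u)) du.
Step 2. Evaluate the standard form: now sin(3*u)/3.
Step 3. Substitute back u = sin(t): now sin(3*sin(t))/3.
Answer: sin(3*sin(t))/3.


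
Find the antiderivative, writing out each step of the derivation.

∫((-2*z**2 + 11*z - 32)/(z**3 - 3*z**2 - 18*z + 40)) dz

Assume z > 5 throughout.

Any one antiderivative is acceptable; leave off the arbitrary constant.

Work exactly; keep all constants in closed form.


Step 1. Decompose ∫((-2*z**2 + 11*z - 32)/(z**3 - 3*z**2 - 18*z + 40)) dz by partial fractions, (-2*z**2 + 11*z - 32)/(z**3 - 3*z**2 - 18*z + 40) = -2/(z + 4) + 1/(z - 2) - 1/(z - 5): now ∫(-1/(z - 5)) dz + ∫(1/(z - 2)) dz + ∫(-2/(z + 4)) dz.
Step 2. Evaluate the standard form [assuming z > -4]: now -2*log(z + 4) + ∫(-1/(z - 5)) dz + ∫(1/(z - 2)) dz.
Step 3. Evaluate the standard form [assuming z > 5]: now -log(z - 5) - 2*log(z + 4) + ∫(1/(z - 2)) dz.
Step 4. Evaluate the standard form [assuming z > 2]: now -log(z - 5) + log(z - 2) - 2*log(z + 4).
Answer: -log(z - 5) + log(z - 2) - 2*log(z + 4).


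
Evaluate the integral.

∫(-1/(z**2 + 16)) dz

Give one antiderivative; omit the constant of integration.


Answer: -atan(z/4)/4.


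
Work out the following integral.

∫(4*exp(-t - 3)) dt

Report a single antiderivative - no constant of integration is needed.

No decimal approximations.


Answer: -4*exp(-t - 3).


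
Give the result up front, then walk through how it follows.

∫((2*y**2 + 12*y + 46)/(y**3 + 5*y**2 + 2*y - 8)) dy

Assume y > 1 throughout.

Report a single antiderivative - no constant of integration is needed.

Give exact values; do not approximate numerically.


The answer is 4*log(y - 1) - 5*log(y + 2) + 3*log(y + 4).
Step 1. Decompose ∫((2*y**2 + 12*y + 46)/(y**3 + 5*y**2 + 2*y - 8)) dy by partial fractions, (2*y**2 + 12*y + 46)/(y**3 + 5*y**2 + 2*y - 8) = 3/(y + 4) - 5/(y + 2) + 4/(y - 1): now ∫(4/(y - 1)) dy + ∫(-5/(y + 2)) dy + ∫(3/(y + 4)) dy.
Step 2. Evaluate the standard form [assuming y > -4]: now 3*log(y + 4) + ∫(4/(y - 1)) dy + ∫(-5/(y + 2)) dy.
Step 3. Evaluate the standard form [assuming y > -2]: now -5*log(y + 2) + 3*log(y + 4) + ∫(4/(y - 1)) dy.
Step 4. Evaluate the standard form [assuming y > 1]: now 4*log(y - 1) - 5*log(y + 2) + 3*log(y + 4).
Answer: 4*log(y - 1) - 5*log(y + 2) + 3*log(y + 4).


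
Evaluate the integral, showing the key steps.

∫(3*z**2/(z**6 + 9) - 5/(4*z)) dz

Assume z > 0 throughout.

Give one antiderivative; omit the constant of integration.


Step 1. Rewrite: now ∫(-5/(4*z)) dz + ∫(3*z**2/(z**6 + 9)) dz.
Step 2. Substitute u = z**3, turning ∫(3*z**2/(z**6 + 9)) dz into ∫(1/(u**2 + 9)) du: now ∫(-5/(4*z)) dz + ∫(1/(u**2 + 9)) du.
Step 3. Evaluate the standard form: now atan(u/3)/3 + ∫(-5/(4*z)) dz.
Step 4. Substitute back u = z**3: now atan(z**3/3)/3 + ∫(-5/(4*z)) dz.
Step 5. Evaluate the standard form [assuming z > 0]: now -5*log(z)/4 + atan(z**3/3)/3.
Answer: -5*log(z)/4 + atan(z**3/3)/3.


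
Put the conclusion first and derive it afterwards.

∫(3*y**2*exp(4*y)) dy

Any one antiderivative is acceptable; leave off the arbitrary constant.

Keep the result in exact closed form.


The answer is 3*y**2*exp(4*y)/4 - 3*y*exp(4*y)/8 + 3*exp(4*y)/32.
Step 1. Integrate ∫(3*y**2*exp(4*y)) dy by parts with u = y**2, dv = (3*exp(4*y)) dy, so v = 3*exp(4*y)/4: now 3*y**2*exp(4*y)/4 + ∫(-3*y*exp(4*y)/2) dy.
Step 2. Integrate ∫(-3*y*exp(4*y)/2) dy by parts with u = y, dv = (-3*exp(4*y)/2) dy, so v = -3*exp(4*y)/8: now 3*y**2*exp(4*y)/4 - 3*y*exp(4*y)/8 + ∫(3*exp(4*y)/8) dy.
Step 3. Evaluate the standard form: now 3*y**2*exp(4*y)/4 - 3*y*exp(4*y)/8 + 3*exp(4*y)/32.
Answer: 3*y**2*exp(4*y)/4 - 3*y*exp(4*y)/8 + 3*exp(4*y)/32.


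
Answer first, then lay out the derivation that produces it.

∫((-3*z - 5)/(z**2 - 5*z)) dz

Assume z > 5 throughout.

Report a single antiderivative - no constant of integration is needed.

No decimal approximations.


The answer is log(z) - 4*log(z - 5).
Step 1. Decompose ∫((-3*z - 5)/(z**2 - 5*z)) dz by partial fractions, (-3*z - 5)/(z**2 - 5*z) = -4/(z - 5) + 1/z: now ∫(1/z) dz + ∫(-4/(z - 5)) dz.
Step 2. Evaluate the standard form [assuming z > 0]: now log(z) + ∫(-4/(z - 5)) dz.
Step 3. Evaluate the standard form [assuming z > 5]: now log(z) - 4*log(z - 5).
Answer: log(z) - 4*log(z - 5).


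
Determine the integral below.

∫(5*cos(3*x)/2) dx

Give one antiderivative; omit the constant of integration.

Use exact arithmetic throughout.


Answer: 5*sin(3*x)/6.


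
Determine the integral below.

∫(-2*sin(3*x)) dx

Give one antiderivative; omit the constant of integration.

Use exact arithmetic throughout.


Answer: 2*cos(3*x)/3.


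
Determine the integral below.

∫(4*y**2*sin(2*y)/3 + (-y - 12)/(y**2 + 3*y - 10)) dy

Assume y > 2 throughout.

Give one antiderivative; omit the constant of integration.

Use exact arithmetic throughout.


Answer: -2*y**2*cos(2*y)/3 + 2*y*sin(2*y)/3 - 2*log(y - 2) + log(y + 5) + cos(2*y)/3.


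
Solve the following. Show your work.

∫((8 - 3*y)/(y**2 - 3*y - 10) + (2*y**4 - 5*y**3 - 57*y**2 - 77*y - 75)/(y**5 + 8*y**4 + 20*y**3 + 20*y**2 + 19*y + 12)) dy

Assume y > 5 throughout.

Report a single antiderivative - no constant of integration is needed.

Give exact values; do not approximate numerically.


Step 1. Rewrite: now ∫((8 - 3*y)/(y**2 - 3*y - 10)) dy + ∫((2*y**4 - 5*y**3 - 57*y**2 - 77*y - 75)/(y**5 + 8*y**4 + 20*y**3 + 20*y**2 + 19*y + 12)) dy.
Step 2. Decompose ∫((2*y**4 - 5*y**3 - 57*y**2 - 77*y - 75)/(y**5 + 8*y**4 + 20*y**3 + 20*y**2 + 19*y + 12)) dy by partial fractions, (2*y**4 - 5*y**3 - 57*y**2 - 77*y - 75)/(y**5 + 8*y**4 + 20*y**3 + 20*y**2 + 19*y + 12) = -4/(y**2 + 1) + 3/(y + 4) + 3/(y + 3) - 4/(y + 1): now ∫((8 - 3*y)/(y**2 - 3*y - 10)) dy + ∫(-4/(y + 1)) dy + ∫(3/(y + 3)) dy + ∫(3/(y + 4)) dy + ∫(-4/(y**2 + 1)) dy.
Step 3. Evaluate the standard form [assuming y > -1]: now -4*log(y + 1) + ∫((8 - 3*y)/(y**2 - 3*y - 10)) dy + ∫(3/(y + 3)) dy + ∫(3/(y + 4)) dy + ∫(-4/(y**2 + 1)) dy.
Step 4. Evaluate the standard form [assuming y > -4]: now -4*log(y + 1) + 3*log(y + 4) + ∫((8 - 3*y)/(y**2 - 3*y - 10)) dy + ∫(3/(y + 3)) dy + ∫(-4/(y**2 + 1)) dy.
Step 5. Evaluate the standard form [assuming y > -3]: now -4*log(y + 1) + 3*log(y + 3) + 3*log(y + 4) + ∫((8 - 3*y)/(y**2 - 3*y - 10)) dy + ∫(-4/(y**2 + 1)) dy.
Step 6. Evaluate the standard form: now -4*log(y + 1) + 3*log(y + 3) + 3*log(y + 4) - 4*atan(y) + ∫((8 - 3*y)/(y**2 - 3*y - 10)) dy.
Step 7. Decompose ∫((8 - 3*y)/(y**2 - 3*y - 10)) dy by partial fractions, (8 - 3*y)/(y**2 - 3*y - 10) = -2/(y + 2) - 1/(y - 5): now -4*log(y + 1) + 3*log(y + 3) + 3*log(y + 4) - 4*atan(y) + ∫(-1/(y - 5)) dy + ∫(-2/(y + 2)) dy.
Step 8. Evaluate the standard form [assuming y > 5]: now -log(y - 5) - 4*log(y + 1) + 3*log(y + 3) + 3*log(y + 4) - 4*atan(y) + ∫(-2/(y + 2)) dy.
Step 9. Evaluate the standard form [assuming y > -2]: now -log(y - 5) - 4*log(y + 1) - 2*log(y + 2) + 3*log(y + 3) + 3*log(y + 4) - 4*atan(y).
Answer: -log(y - 5) - 4*log(y + 1) - 2*log(y + 2) + 3*log(y + 3) + 3*log(y + 4) - 4*atan(y).


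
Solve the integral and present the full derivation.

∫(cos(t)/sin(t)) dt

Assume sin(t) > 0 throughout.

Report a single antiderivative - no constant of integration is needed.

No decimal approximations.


Step 1. Substitute u = sin(t), turning ∫(cos(t)/sin(t)) dt into ∫(1/u) du: now ∫(1/u) du.
Step 2. Evaluate the standard form [assuming u > 0]: now log(u).
Step 3. Substitute back u = sin(t): now log(sin(t)).
Answer: log(sin(t)).


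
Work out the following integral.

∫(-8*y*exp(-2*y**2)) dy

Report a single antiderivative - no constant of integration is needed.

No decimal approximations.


Answer: 2*exp(-2*y**2).


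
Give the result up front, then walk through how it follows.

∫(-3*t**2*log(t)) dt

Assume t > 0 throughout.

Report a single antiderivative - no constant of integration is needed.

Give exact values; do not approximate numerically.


The answer is -t**3*log(t) + t**3/3.
Step 1. Integrate ∫(-3*t**2*log(t)) dt by parts with u = log(t), dv = (-3*t**2) dt, so v = -t**3 [assuming t > 0]: now -t**3*log(t) + ∫(t**2) dt.
Step 2. Evaluate the standard form: now -t**3*log(t) + t**3/3.
Answer: -t**3*log(t) + t**3/3.


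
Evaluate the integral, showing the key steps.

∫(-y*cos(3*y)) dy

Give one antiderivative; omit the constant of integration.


Step 1. Integrate ∫(-y*cos(3*y)) dy by parts with u = y, dv = (-cos(3*y)) dy, so v = -sin(3*y)/3: now -y*sin(3*y)/3 + ∫(sin(3*y)/3) dy.
Step 2. Evaluate the standard form: now -y*sin(3*y)/3 - cos(3*y)/9.
Answer: -y*sin(3*y)/3 - cos(3*y)/9.


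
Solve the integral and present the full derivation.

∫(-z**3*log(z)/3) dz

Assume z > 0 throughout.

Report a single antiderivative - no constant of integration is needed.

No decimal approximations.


Step 1. Integrate ∫(-z**3*log(z)/3) dz by parts with u = log(z), dv = (-z**3/3) dz, so v = -z**4/12 [assuming z > 0]: now -z**4*log(z)/12 + ∫(z**3/12) dz.
Step 2. Evaluate the standard form: now -z**4*log(z)/12 + z**4/48.
Answer: -z**4*log(z)/12 + z**4/48.


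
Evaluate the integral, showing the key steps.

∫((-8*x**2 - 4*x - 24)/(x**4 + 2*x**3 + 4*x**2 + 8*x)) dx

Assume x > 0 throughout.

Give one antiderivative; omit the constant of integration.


Step 1. Decompose ∫((-8*x**2 - 4*x - 24)/(x**4 + 2*x**3 + 4*x**2 + 8*x)) dx by partial fractions, (-8*x**2 - 4*x - 24)/(x**4 + 2*x**3 + 4*x**2 + 8*x) = -2/(x**2 + 4) + 3/(x + 2) - 3/x: now ∫(-3/x) dx + ∫(3/(x + 2)) dx + ∫(-2/(x**2 + 4)) dx.
Step 2. Evaluate the standard form [assuming x > -2]: now 3*log(x + 2) + ∫(-3/x) dx + ∫(-2/(x**2 + 4)) dx.
Step 3. Evaluate the standard form [assuming x > 0]: now -3*log(x) + 3*log(x + 2) + ∫(-2/(x**2 + 4)) dx.
Step 4. Evaluate the standard form: now -3*log(x) + 3*log(x + 2) - atan(x/2).
Answer: -3*log(x) + 3*log(x + 2) - atan(x/2).


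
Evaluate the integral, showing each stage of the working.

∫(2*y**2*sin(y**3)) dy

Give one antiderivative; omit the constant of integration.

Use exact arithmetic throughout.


Step 1. Substitute u = y**3, turning ∫(2*y**2*sin(y**3)) dy into ∫(2*sin(u)/3) du: now ∫(2*sin(u)/3) du.
Step 2. Evaluate the standard form: now -2*cos(u)/3.
Step 3. Substitute back u = y**3: now -2*cos(y**3)/3.
Answer: -2*cos(y**3)/3.


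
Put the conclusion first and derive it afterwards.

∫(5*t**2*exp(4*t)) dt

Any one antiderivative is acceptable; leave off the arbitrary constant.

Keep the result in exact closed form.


The answer is 5*t**2*exp(4*t)/4 - 5*t*exp(4*t)/8 + 5*exp(4*t)/32.
Step 1. Integrate ∫(5*t**2*exp(4*t)) dt by parts with u = t**2, dv = (5*exp(4*t)) dt, so v = 5*exp(4*t)/4: now 5*t**2*exp(4*t)/4 + ∫(-5*t*exp(4*t)/2) dt.
Step 2. Integrate ∫(-5*t*exp(4*t)/2) dt by parts with u = t, dv = (-5*exp(4*t)/2) dt, so v = -5*exp(4*t)/8: now 5*t**2*exp(4*t)/4 - 5*t*exp(4*t)/8 + ∫(5*exp(4*t)/8) dt.
Step 3. Evaluate the standard form: now 5*t**2*exp(4*t)/4 - 5*t*exp(4*t)/8 + 5*exp(4*t)/32.
Answer: 5*t**2*exp(4*t)/4 - 5*t*exp(4*t)/8 + 5*exp(4*t)/32.


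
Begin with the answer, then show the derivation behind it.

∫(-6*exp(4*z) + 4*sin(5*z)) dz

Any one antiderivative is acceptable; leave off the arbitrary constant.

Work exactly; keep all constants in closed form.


The answer is -3*exp(4*z)/2 - 4*cos(5*z)/5.
Step 1. Rewrite: now ∫(-6*exp(4*z)) dz + ∫(4*sin(5*z)) dz.
Step 2. Evaluate the standard form: now -3*exp(4*z)/2 + ∫(4*sin(5*z)) dz.
Step 3. Evaluate the standard form: now -3*exp(4*z)/2 - 4*cos(5*z)/5.
Answer: -3*exp(4*z)/2 - 4*cos(5*z)/5.


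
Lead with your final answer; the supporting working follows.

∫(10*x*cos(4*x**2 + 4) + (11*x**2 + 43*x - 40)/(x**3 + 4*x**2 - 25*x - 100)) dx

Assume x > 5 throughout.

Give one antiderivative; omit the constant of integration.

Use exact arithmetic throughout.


The answer is 5*log(x - 5) + 4*log(x + 4) + 2*log(x + 5) + 5*sin(4*x**2 + 4)/4.
Step 1. Rewrite: now ∫(10*x*cos(4*x**2 + 4)) dx + ∫((11*x**2 + 43*x - 40)/(x**3 + 4*x**2 - 25*x - 100)) dx.
Step 2. Decompose ∫((11*x**2 + 43*x - 40)/(x**3 + 4*x**2 - 25*x - 100)) dx by partial fractions, (11*x**2 + 43*x - 40)/(x**3 + 4*x**2 - 25*x - 100) = 2/(x + 5) + 4/(x + 4) + 5/(x - 5): now ∫(10*x*cos(4*x**2 + 4)) dx + ∫(5/(x - 5)) dx + ∫(4/(x + 4)) dx + ∫(2/(x + 5)) dx.
Step 3. Evaluate the standard form [assuming x > -5]: now 2*log(x + 5) + ∫(10*x*cos(4*x**2 + 4)) dx + ∫(5/(x - 5)) dx + ∫(4/(x + 4)) dx.
Step 4. Evaluate the standard form [assuming x > -4]: now 4*log(x + 4) + 2*log(x + 5) + ∫(10*x*cos(4*x**2 + 4)) dx + ∫(5/(x - 5)) dx.
Step 5. Evaluate the standard form [assuming x > 5]: now 5*log(x - 5) + 4*log(x + 4) + 2*log(x + 5) + ∫(10*x*cos(4*x**2 + 4)) dx.
Step 6. Substitute u = x**2 + 1, turning ∫(10*x*cos(4*x**2 + 4)) dx into ∫(5*cos(4*u)) du: now 5*log(x - 5) + 4*log(x + 4) + 2*log(x + 5) + ∫(5*cos(4*u)) du.
Step 7. Evaluate the standard form: now 5*log(x - 5) + 4*log(x + 4) + 2*log(x + 5) + 5*sin(4*u)/4.
Step 8. Substitute back u = x**2 + 1: now 5*log(x - 5) + 4*log(x + 4) + 2*log(x + 5) + 5*sin(4*x**2 + 4)/4.
Answer: 5*log(x - 5) + 4*log(x + 4) + 2*log(x + 5) + 5*sin(4*x**2 + 4)/4.


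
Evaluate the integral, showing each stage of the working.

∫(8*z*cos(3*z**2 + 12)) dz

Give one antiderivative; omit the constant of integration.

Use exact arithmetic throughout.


Step 1. Substitute u = z**2 + 4, turning ∫(8*z*cos(3*z**2 + 12)) dz into ∫(4*cos(3*u)) du: now ∫(4*cos(3*u)) du.
Step 2. Evaluate the standard form: now 4*sin(3*u)/3.
Step 3. Substitute back u = z**2 + 4: now 4*sin(3*z**2 + 12)/3.
Answer: 4*sin(3*z**2 + 12)/3.


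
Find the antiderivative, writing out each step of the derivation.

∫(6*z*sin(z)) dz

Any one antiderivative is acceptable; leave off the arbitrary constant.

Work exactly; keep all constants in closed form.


Step 1. Integrate ∫(6*z*sin(z)) dz by parts with u = z, dv = (6*sin(z)) dz, so v = -6*cos(z): now -6*z*cos(z) + ∫(6*cos(z)) dz.
Step 2. Evaluate the standard form: now -6*z*cos(z) + 6*sin(z).
Answer: -6*z*cos(z) + 6*sin(z).


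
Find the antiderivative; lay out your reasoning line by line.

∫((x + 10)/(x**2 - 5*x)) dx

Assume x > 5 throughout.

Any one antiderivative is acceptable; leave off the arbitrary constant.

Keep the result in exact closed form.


Step 1. Decompose ∫((x + 10)/(x**2 - 5*x)) dx by partial fractions, (x + 10)/(x**2 - 5*x) = 3/(x - 5) - 2/x: now ∫(-2/x) dx + ∫(3/(x - 5)) dx.
Step 2. Evaluate the standard form [assuming x > 5]: now 3*log(x - 5) + ∫(-2/x) dx.
Step 3. Evaluate the standard form [assuming x > 0]: now -2*log(x) + 3*log(x - 5).
Answer: -2*log(x) + 3*log(x - 5).


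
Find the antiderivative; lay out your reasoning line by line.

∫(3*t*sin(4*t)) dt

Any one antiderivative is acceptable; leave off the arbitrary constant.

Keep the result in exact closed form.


Step 1. Integrate ∫(3*t*sin(4*t)) dt by parts with u = t, dv = (3*sin(4*t)) dt, so v = -3*cos(4*t)/4: now -3*t*cos(4*t)/4 + ∫(3*cos(4*t)/4) dt.
Step 2. Evaluate the standard form: now -3*t*cos(4*t)/4 + 3*sin(4*t)/16.
Answer: -3*t*cos(4*t)/4 + 3*sin(4*t)/16.


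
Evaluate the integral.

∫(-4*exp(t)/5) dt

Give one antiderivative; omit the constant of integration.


Answer: -4*exp(t)/5.


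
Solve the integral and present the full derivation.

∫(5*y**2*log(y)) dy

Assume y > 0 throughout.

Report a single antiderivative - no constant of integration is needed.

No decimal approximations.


Step 1. Integrate ∫(5*y**2*log(y)) dy by parts with u = log(y), dv = (5*y**2) dy, so v = 5*y**3/3 [assuming y > 0]: now 5*y**3*log(y)/3 + ∫(-5*y**2/3) dy.
Step 2. Evaluate the standard form: now 5*y**3*log(y)/3 - 5*y**3/9.
Answer: 5*y**3*log(y)/3 - 5*y**3/9.


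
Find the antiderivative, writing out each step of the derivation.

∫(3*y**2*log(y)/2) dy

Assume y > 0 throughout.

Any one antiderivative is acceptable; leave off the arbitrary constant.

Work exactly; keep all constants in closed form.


Step 1. Integrate ∫(3*y**2*log(y)/2) dy by parts with u = log(y), dv = (3*y**2/2) dy, so v = y**3/2 [assuming y > 0]: now y**3*log(y)/2 + ∫(-y**2/2) dy.
Step 2. Evaluate the standard form: now y**3*log(y)/2 - y**3/6.
Answer: y**3*log(y)/2 - y**3/6.


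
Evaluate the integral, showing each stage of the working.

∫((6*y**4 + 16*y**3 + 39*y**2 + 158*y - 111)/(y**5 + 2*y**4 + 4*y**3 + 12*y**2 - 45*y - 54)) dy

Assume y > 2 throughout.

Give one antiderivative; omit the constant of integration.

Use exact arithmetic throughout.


Step 1. Decompose ∫((6*y**4 + 16*y**3 + 39*y**2 + 158*y - 111)/(y**5 + 2*y**4 + 4*y**3 + 12*y**2 - 45*y - 54)) dy by partial fractions, (6*y**4 + 16*y**3 + 39*y**2 + 158*y - 111)/(y**5 + 2*y**4 + 4*y**3 + 12*y**2 - 45*y - 54) = -1/(y**2 + 9) - 1/(y + 3) + 4/(y + 1) + 3/(y - 2): now ∫(3/(y - 2)) dy + ∫(4/(y + 1)) dy + ∫(-1/(y + 3)) dy + ∫(-1/(y**2 + 9)) dy.
Step 2. Evaluate the standard form [assuming y > -1]: now 4*log(y + 1) + ∫(3/(y - 2)) dy + ∫(-1/(y + 3)) dy + ∫(-1/(y**2 + 9)) dy.
Step 3. Evaluate the standard form [assuming y > 2]: now 3*log(y - 2) + 4*log(y + 1) + ∫(-1/(y + 3)) dy + ∫(-1/(y**2 + 9)) dy.
Step 4. Evaluate the standard form [assuming y > -3]: now 3*log(y - 2) + 4*log(y + 1) - log(y + 3) + ∫(-1/(y**2 + 9)) dy.
Step 5. Evaluate the standard form: now 3*log(y - 2) + 4*log(y + 1) - log(y + 3) - atan(y/3)/3.
Answer: 3*log(y - 2) + 4*log(y + 1) - log(y + 3) - atan(y/3)/3.


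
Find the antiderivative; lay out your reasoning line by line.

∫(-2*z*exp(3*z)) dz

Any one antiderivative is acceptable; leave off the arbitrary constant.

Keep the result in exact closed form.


Step 1. Integrate ∫(-2*z*exp(3*z)) dz by parts with u = z, dv = (-2*exp(3*z)) dz, so v = -2*exp(3*z)/3: now -2*z*exp(3*z)/3 + ∫(2*exp(3*z)/3) dz.
Step 2. Evaluate the standard form: now -2*z*exp(3*z)/3 + 2*exp(3*z)/9.
Answer: -2*z*exp(3*z)/3 + 2*exp(3*z)/9.


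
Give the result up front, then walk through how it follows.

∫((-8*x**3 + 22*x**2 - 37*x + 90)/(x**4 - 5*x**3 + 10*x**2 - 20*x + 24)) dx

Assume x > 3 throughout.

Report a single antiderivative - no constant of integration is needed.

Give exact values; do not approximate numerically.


The answer is -3*log(x - 3) - 5*log(x - 2) + atan(x/2)/2.
Step 1. Decompose ∫((-8*x**3 + 22*x**2 - 37*x + 90)/(x**4 - 5*x**3 + 10*x**2 - 20*x + 24)) dx by partial fractions, (-8*x**3 + 22*x**2 - 37*x + 90)/(x**4 - 5*x**3 + 10*x**2 - 20*x + 24) = 1/(x**2 + 4) - 5/(x - 2) - 3/(x - 3): now ∫(-3/(x - 3)) dx + ∫(-5/(x - 2)) dx + ∫(1/(x**2 + 4)) dx.
Step 2. Evaluate the standard form [assuming x > 2]: now -5*log(x - 2) + ∫(-3/(x - 3)) dx + ∫(1/(x**2 + 4)) dx.
Step 3. Evaluate the standard form [assuming x > 3]: now -3*log(x - 3) - 5*log(x - 2) + ∫(1/(x**2 + 4)) dx.
Step 4. Evaluate the standard form: now -3*log(x - 3) - 5*log(x - 2) + atan(x/2)/2.
Answer: -3*log(x - 3) - 5*log(x - 2) + atan(x/2)/2.


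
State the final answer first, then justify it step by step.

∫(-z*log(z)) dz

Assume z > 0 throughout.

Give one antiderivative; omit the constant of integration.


The answer is -z**2*log(z)/2 + z**2/4.
Step 1. Integrate ∫(-z*log(z)) dz by parts with u = log(z), dv = (-z) dz, so v = -z**2/2 [assuming z > 0]: now -z**2*log(z)/2 + ∫(z/2) dz.
Step 2. Evaluate the standard form: now -z**2*log(z)/2 + z**2/4.
Answer: -z**2*log(z)/2 + z**2/4.


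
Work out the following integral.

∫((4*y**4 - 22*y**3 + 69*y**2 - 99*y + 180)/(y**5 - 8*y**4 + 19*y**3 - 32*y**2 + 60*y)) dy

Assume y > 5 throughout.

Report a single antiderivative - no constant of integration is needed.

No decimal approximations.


Answer: 3*log(y) + 4*log(y - 5) - 3*log(y - 3) - atan(y/2)/2.


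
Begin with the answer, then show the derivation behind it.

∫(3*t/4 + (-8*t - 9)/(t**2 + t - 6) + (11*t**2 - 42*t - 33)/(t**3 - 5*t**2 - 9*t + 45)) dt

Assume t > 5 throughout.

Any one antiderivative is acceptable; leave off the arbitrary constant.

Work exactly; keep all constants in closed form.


The answer is 3*t**2/8 + 2*log(t - 5) + 5*log(t - 3) - 5*log(t - 2) + log(t + 3).
Step 1. Rewrite: now ∫(3*t/4) dt + ∫((-8*t - 9)/(t**2 + t - 6)) dt + ∫((11*t**2 - 42*t - 33)/(t**3 - 5*t**2 - 9*t + 45)) dt.
Step 2. Decompose ∫((11*t**2 - 42*t - 33)/(t**3 - 5*t**2 - 9*t + 45)) dt by partial fractions, (11*t**2 - 42*t - 33)/(t**3 - 5*t**2 - 9*t + 45) = 4/(t + 3) + 5/(t - 3) + 2/(t - 5): now ∫(3*t/4) dt + ∫((-8*t - 9)/(t**2 + t - 6)) dt + ∫(2/(t - 5)) dt + ∫(5/(t - 3)) dt + ∫(4/(t + 3)) dt.
Step 3. Evaluate the standard form [assuming t > -3]: now 4*log(t + 3) + ∫(3*t/4) dt + ∫((-8*t - 9)/(t**2 + t - 6)) dt + ∫(2/(t - 5)) dt + ∫(5/(t - 3)) dt.
Step 4. Evaluate the standard form [assuming t > 3]: now 5*log(t - 3) + 4*log(t + 3) + ∫(3*t/4) dt + ∫((-8*t - 9)/(t**2 + t - 6)) dt + ∫(2/(t - 5)) dt.
Step 5. Evaluate the standard form [assuming t > 5]: now 2*log(t - 5) + 5*log(t - 3) + 4*log(t + 3) + ∫(3*t/4) dt + ∫((-8*t - 9)/(t**2 + t - 6)) dt.
Step 6. Decompose ∫((-8*t - 9)/(t**2 + t - 6)) dt by partial fractions, (-8*t - 9)/(t**2 + t - 6) = -3/(t + 3) - 5/(t - 2): now 2*log(t - 5) + 5*log(t - 3) + 4*log(t + 3) + ∫(3*t/4) dt + ∫(-5/(t - 2)) dt + ∫(-3/(t + 3)) dt.
Step 7. Evaluate the standard form [assuming t > 2]: now 2*log(t - 5) + 5*log(t - 3) - 5*log(t - 2) + 4*log(t + 3) + ∫(3*t/4) dt + ∫(-3/(t + 3)) dt.
Step 8. Evaluate the standard form [assuming t > -3]: now 2*log(t - 5) + 5*log(t - 3) - 5*log(t - 2) + log(t + 3) + ∫(3*t/4) dt.
Step 9. Evaluate the standard form: now 3*t**2/8 + 2*log(t - 5) + 5*log(t - 3) - 5*log(t - 2) + log(t + 3).
Answer: 3*t**2/8 + 2*log(t - 5) + 5*log(t - 3) - 5*log(t - 2) + log(t + 3).
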